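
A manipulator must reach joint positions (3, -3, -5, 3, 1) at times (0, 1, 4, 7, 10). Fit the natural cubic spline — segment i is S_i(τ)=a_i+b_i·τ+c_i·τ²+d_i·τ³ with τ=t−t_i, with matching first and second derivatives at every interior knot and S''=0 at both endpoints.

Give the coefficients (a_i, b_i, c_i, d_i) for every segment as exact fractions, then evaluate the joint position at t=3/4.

  seg 0: a=3 b=-1067/162 c=0 d=95/162
  seg 1: a=-3 b=-391/81 c=95/54 d=-181/1458
  seg 2: a=-5 b=385/162 c=52/81 d=-265/1458
  seg 3: a=3 b=107/81 c=-161/162 d=161/1458
S(3/4) = -5849/3456

Δ: Δ0=-6, Δ1=-2/3, Δ2=8/3, Δ3=-2/3
row 1: diag=8, rhs=32; c'=3/8, d'=4
row 2: denom=12−3·3/8=87/8; d'=(20−3·4)/(87/8)=64/87
row 3: denom=12−3·8/29=324/29; d'=(-20−3·64/87)/(324/29)=-161/81
back: M3=-161/81
back: M2=64/87−8/29·-161/81=104/81
back: M1=4−3/8·104/81=95/27
M: M0=0, M1=95/27, M2=104/81, M3=-161/81, M4=0
seg 0: a=3, c=M0/2=0, d=(M1−M0)/(6·1)=95/162, b=Δ0−h0·(2M0+M1)/6=-1067/162
seg 1: a=-3, c=M1/2=95/54, d=(M2−M1)/(6·3)=-181/1458, b=Δ1−h1·(2M1+M2)/6=-391/81
seg 2: a=-5, c=M2/2=52/81, d=(M3−M2)/(6·3)=-265/1458, b=Δ2−h2·(2M2+M3)/6=385/162
seg 3: a=3, c=M3/2=-161/162, d=(M4−M3)/(6·3)=161/1458, b=Δ3−h3·(2M3+M4)/6=107/81
t_q=3/4 → seg 0, τ=3/4; S=3+-1067/162·τ+0·τ²+95/162·τ³=-5849/3456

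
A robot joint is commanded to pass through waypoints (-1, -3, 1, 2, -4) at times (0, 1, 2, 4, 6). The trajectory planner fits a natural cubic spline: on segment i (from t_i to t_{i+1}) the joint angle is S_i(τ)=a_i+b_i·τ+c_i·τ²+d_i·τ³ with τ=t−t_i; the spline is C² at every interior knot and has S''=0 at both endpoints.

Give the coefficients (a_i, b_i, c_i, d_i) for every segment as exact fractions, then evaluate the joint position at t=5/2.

  seg 0: a=-1 b=-207/56 c=0 d=95/56
  seg 1: a=-3 b=39/28 c=285/56 d=-139/56
  seg 2: a=1 b=33/8 c=-33/14 d=61/224
  seg 3: a=2 b=-57/28 c=-81/112 d=27/224
S(5/2) = 4493/1792

Δ: Δ0=-2, Δ1=4, Δ2=1/2, Δ3=-3
row 1: diag=4, rhs=36; c'=1/4, d'=9
row 2: denom=6−1·1/4=23/4; d'=(-21−1·9)/(23/4)=-120/23
row 3: denom=8−2·8/23=168/23; d'=(-21−2·-120/23)/(168/23)=-81/56
back: M3=-81/56
back: M2=-120/23−8/23·-81/56=-33/7
back: M1=9−1/4·-33/7=285/28
M: M0=0, M1=285/28, M2=-33/7, M3=-81/56, M4=0
seg 0: a=-1, c=M0/2=0, d=(M1−M0)/(6·1)=95/56, b=Δ0−h0·(2M0+M1)/6=-207/56
seg 1: a=-3, c=M1/2=285/56, d=(M2−M1)/(6·1)=-139/56, b=Δ1−h1·(2M1+M2)/6=39/28
seg 2: a=1, c=M2/2=-33/14, d=(M3−M2)/(6·2)=61/224, b=Δ2−h2·(2M2+M3)/6=33/8
seg 3: a=2, c=M3/2=-81/112, d=(M4−M3)/(6·2)=27/224, b=Δ3−h3·(2M3+M4)/6=-57/28
t_q=5/2 → seg 2, τ=1/2; S=1+33/8·τ+-33/14·τ²+61/224·τ³=4493/1792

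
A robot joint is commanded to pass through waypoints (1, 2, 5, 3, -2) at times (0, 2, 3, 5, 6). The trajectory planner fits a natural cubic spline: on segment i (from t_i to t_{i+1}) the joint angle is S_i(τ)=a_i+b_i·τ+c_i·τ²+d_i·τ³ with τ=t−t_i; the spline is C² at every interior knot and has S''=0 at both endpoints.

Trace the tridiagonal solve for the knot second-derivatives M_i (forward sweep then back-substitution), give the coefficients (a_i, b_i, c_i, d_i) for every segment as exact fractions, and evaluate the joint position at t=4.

Δ: Δ0=1/2, Δ1=3, Δ2=-1, Δ3=-5
row 1: diag=6, rhs=15; c'=1/6, d'=5/2
row 2: denom=6−1·1/6=35/6; d'=(-24−1·5/2)/(35/6)=-159/35
row 3: denom=6−2·12/35=186/35; d'=(-24−2·-159/35)/(186/35)=-87/31
back: M3=-87/31
back: M2=-159/35−12/35·-87/31=-111/31
back: M1=5/2−1/6·-111/31=96/31
M: M0=0, M1=96/31, M2=-111/31, M3=-87/31, M4=0
seg 0: a=1, c=M0/2=0, d=(M1−M0)/(6·2)=8/31, b=Δ0−h0·(2M0+M1)/6=-33/62
seg 1: a=2, c=M1/2=48/31, d=(M2−M1)/(6·1)=-69/62, b=Δ1−h1·(2M1+M2)/6=159/62
seg 2: a=5, c=M2/2=-111/62, d=(M3−M2)/(6·2)=2/31, b=Δ2−h2·(2M2+M3)/6=72/31
seg 3: a=3, c=M3/2=-87/62, d=(M4−M3)/(6·1)=29/62, b=Δ3−h3·(2M3+M4)/6=-126/31
t_q=4 → seg 2, τ=1; S=5+72/31·τ+-111/62·τ²+2/31·τ³=347/62

  seg 0: a=1 b=-33/62 c=0 d=8/31
  seg 1: a=2 b=159/62 c=48/31 d=-69/62
  seg 2: a=5 b=72/31 c=-111/62 d=2/31
  seg 3: a=3 b=-126/31 c=-87/62 d=29/62
S(4) = 347/62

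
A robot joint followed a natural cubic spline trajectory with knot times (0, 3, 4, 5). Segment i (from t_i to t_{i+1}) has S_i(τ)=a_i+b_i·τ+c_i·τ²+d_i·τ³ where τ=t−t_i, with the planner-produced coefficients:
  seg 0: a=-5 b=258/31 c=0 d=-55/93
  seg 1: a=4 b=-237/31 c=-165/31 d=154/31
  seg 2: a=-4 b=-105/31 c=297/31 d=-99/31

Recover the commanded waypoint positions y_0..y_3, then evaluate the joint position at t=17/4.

y_0 = S_0(0) = a_0 = -5
y_1 = S_1(0) = a_1 = 4
y_2 = S_2(0) = a_2 = -4
y_3 = S_2(1) = -1
t_q=17/4 is in segment 2 (τ=1/4); S_2(τ)=-8527/1984

y_0=-5 y_1=4 y_2=-4 y_3=-1
S(17/4) = -8527/1984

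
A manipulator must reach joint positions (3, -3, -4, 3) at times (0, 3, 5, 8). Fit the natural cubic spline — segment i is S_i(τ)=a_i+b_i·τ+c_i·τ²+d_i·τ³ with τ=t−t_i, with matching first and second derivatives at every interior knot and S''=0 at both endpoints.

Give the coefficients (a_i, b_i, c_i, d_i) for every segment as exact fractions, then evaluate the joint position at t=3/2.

Δ: Δ0=-2, Δ1=-1/2, Δ2=7/3
row 1: diag=10, rhs=9; c'=1/5, d'=9/10
row 2: denom=10−2·1/5=48/5; d'=(17−2·9/10)/(48/5)=19/12
back: M2=19/12
back: M1=9/10−1/5·19/12=7/12
M: M0=0, M1=7/12, M2=19/12, M3=0
seg 0: a=3, c=M0/2=0, d=(M1−M0)/(6·3)=7/216, b=Δ0−h0·(2M0+M1)/6=-55/24
seg 1: a=-3, c=M1/2=7/24, d=(M2−M1)/(6·2)=1/12, b=Δ1−h1·(2M1+M2)/6=-17/12
seg 2: a=-4, c=M2/2=19/24, d=(M3−M2)/(6·3)=-19/216, b=Δ2−h2·(2M2+M3)/6=3/4
t_q=3/2 → seg 0, τ=3/2; S=3+-55/24·τ+0·τ²+7/216·τ³=-21/64

  seg 0: a=3 b=-55/24 c=0 d=7/216
  seg 1: a=-3 b=-17/12 c=7/24 d=1/12
  seg 2: a=-4 b=3/4 c=19/24 d=-19/216
S(3/2) = -21/64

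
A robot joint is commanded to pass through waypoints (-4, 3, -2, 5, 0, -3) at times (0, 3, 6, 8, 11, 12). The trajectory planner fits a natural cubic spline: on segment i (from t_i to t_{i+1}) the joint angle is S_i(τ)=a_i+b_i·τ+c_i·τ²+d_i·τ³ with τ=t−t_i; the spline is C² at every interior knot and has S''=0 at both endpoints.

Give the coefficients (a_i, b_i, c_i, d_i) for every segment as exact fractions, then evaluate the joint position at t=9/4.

Δ: Δ0=7/3, Δ1=-5/3, Δ2=7/2, Δ3=-5/3, Δ4=-3
row 1: diag=12, rhs=-24; c'=1/4, d'=-2
row 2: denom=10−3·1/4=37/4; d'=(31−3·-2)/(37/4)=4
row 3: denom=10−2·8/37=354/37; d'=(-31−2·4)/(354/37)=-481/118
row 4: denom=8−3·37/118=833/118; d'=(-8−3·-481/118)/(833/118)=499/833
back: M4=499/833
back: M3=-481/118−37/118·499/833=-3552/833
back: M2=4−8/37·-3552/833=4100/833
back: M1=-2−1/4·4100/833=-2691/833
M: M0=0, M1=-2691/833, M2=4100/833, M3=-3552/833, M4=499/833, M5=0
seg 0: a=-4, c=M0/2=0, d=(M1−M0)/(6·3)=-299/1666, b=Δ0−h0·(2M0+M1)/6=19735/4998
seg 1: a=3, c=M1/2=-2691/1666, d=(M2−M1)/(6·3)=6791/14994, b=Δ1−h1·(2M1+M2)/6=-2242/2499
seg 2: a=-2, c=M2/2=2050/833, d=(M3−M2)/(6·2)=-1913/2499, b=Δ2−h2·(2M2+M3)/6=1171/714
seg 3: a=5, c=M3/2=-1776/833, d=(M4−M3)/(6·3)=4051/14994, b=Δ3−h3·(2M3+M4)/6=11485/4998
seg 4: a=0, c=M4/2=499/1666, d=(M5−M4)/(6·1)=-499/4998, b=Δ4−h4·(2M4+M5)/6=-7996/2499
t_q=9/4 → seg 0, τ=9/4; S=-4+19735/4998·τ+0·τ²+-299/1666·τ³=43259/15232

  seg 0: a=-4 b=19735/4998 c=0 d=-299/1666
  seg 1: a=3 b=-2242/2499 c=-2691/1666 d=6791/14994
  seg 2: a=-2 b=1171/714 c=2050/833 d=-1913/2499
  seg 3: a=5 b=11485/4998 c=-1776/833 d=4051/14994
  seg 4: a=0 b=-7996/2499 c=499/1666 d=-499/4998
S(9/4) = 43259/15232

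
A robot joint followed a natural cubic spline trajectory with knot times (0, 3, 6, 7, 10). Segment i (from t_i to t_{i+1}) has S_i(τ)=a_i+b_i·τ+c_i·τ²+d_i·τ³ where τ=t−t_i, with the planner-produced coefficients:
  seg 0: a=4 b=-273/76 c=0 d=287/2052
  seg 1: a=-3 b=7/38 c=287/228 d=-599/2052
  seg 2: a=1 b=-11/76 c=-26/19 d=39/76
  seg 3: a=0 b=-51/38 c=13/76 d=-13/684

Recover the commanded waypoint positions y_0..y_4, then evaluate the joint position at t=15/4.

y_0=4 y_1=-3 y_2=1 y_3=0 y_4=-3
S(15/4) = -11075/4864

y_0 = S_0(0) = a_0 = 4
y_1 = S_1(0) = a_1 = -3
y_2 = S_2(0) = a_2 = 1
y_3 = S_3(0) = a_3 = 0
y_4 = S_3(3) = -3
t_q=15/4 is in segment 1 (τ=3/4); S_1(τ)=-11075/4864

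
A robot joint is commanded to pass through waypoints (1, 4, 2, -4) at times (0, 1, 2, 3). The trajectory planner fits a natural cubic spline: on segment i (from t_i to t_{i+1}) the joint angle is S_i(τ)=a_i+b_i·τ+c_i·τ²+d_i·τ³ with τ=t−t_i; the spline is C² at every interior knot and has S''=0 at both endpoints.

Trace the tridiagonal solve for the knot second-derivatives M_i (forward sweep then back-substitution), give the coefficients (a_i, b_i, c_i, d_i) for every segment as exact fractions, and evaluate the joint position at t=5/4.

  seg 0: a=1 b=61/15 c=0 d=-16/15
  seg 1: a=4 b=13/15 c=-16/5 d=1/3
  seg 2: a=2 b=-68/15 c=-11/5 d=11/15
S(5/4) = 1287/320

Δ: Δ0=3, Δ1=-2, Δ2=-6
row 1: diag=4, rhs=-30; c'=1/4, d'=-15/2
row 2: denom=4−1·1/4=15/4; d'=(-24−1·-15/2)/(15/4)=-22/5
back: M2=-22/5
back: M1=-15/2−1/4·-22/5=-32/5
M: M0=0, M1=-32/5, M2=-22/5, M3=0
seg 0: a=1, c=M0/2=0, d=(M1−M0)/(6·1)=-16/15, b=Δ0−h0·(2M0+M1)/6=61/15
seg 1: a=4, c=M1/2=-16/5, d=(M2−M1)/(6·1)=1/3, b=Δ1−h1·(2M1+M2)/6=13/15
seg 2: a=2, c=M2/2=-11/5, d=(M3−M2)/(6·1)=11/15, b=Δ2−h2·(2M2+M3)/6=-68/15
t_q=5/4 → seg 1, τ=1/4; S=4+13/15·τ+-16/5·τ²+1/3·τ³=1287/320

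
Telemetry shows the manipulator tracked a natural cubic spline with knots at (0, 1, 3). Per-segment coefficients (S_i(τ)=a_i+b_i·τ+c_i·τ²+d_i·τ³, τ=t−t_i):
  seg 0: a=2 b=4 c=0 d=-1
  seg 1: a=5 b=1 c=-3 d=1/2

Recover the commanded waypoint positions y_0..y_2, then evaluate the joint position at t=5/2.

y_0 = S_0(0) = a_0 = 2
y_1 = S_1(0) = a_1 = 5
y_2 = S_1(2) = -1
t_q=5/2 is in segment 1 (τ=3/2); S_1(τ)=23/16

y_0=2 y_1=5 y_2=-1
S(5/2) = 23/16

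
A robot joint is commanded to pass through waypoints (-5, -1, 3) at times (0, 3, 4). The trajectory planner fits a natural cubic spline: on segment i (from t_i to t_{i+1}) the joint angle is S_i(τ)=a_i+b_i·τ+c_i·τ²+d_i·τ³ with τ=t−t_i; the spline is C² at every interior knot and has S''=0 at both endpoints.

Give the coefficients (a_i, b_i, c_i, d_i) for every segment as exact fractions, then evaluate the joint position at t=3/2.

  seg 0: a=-5 b=1/3 c=0 d=1/9
  seg 1: a=-1 b=10/3 c=1 d=-1/3
S(3/2) = -33/8

Δ: Δ0=4/3, Δ1=4
row 1: diag=8, rhs=16; c'=1/8, d'=2
back: M1=2
M: M0=0, M1=2, M2=0
seg 0: a=-5, c=M0/2=0, d=(M1−M0)/(6·3)=1/9, b=Δ0−h0·(2M0+M1)/6=1/3
seg 1: a=-1, c=M1/2=1, d=(M2−M1)/(6·1)=-1/3, b=Δ1−h1·(2M1+M2)/6=10/3
t_q=3/2 → seg 0, τ=3/2; S=-5+1/3·τ+0·τ²+1/9·τ³=-33/8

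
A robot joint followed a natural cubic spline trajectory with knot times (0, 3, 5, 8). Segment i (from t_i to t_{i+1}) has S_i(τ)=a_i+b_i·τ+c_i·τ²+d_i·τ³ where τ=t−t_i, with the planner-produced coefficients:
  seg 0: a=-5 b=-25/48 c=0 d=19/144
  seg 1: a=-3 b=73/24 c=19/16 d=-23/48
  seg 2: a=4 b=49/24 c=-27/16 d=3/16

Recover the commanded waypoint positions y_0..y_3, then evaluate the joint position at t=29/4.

y_0 = S_0(0) = a_0 = -5
y_1 = S_1(0) = a_1 = -3
y_2 = S_2(0) = a_2 = 4
y_3 = S_2(3) = 0
t_q=29/4 is in segment 2 (τ=9/4); S_2(τ)=2239/1024

y_0=-5 y_1=-3 y_2=4 y_3=0
S(29/4) = 2239/1024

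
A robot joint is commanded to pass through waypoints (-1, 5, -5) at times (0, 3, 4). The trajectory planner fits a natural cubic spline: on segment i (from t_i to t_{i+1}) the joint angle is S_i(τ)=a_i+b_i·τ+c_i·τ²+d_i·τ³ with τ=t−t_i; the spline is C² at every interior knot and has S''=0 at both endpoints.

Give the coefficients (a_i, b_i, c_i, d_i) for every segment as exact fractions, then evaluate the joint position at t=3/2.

  seg 0: a=-1 b=13/2 c=0 d=-1/2
  seg 1: a=5 b=-7 c=-9/2 d=3/2
S(3/2) = 113/16

Δ: Δ0=2, Δ1=-10
row 1: diag=8, rhs=-72; c'=1/8, d'=-9
back: M1=-9
M: M0=0, M1=-9, M2=0
seg 0: a=-1, c=M0/2=0, d=(M1−M0)/(6·3)=-1/2, b=Δ0−h0·(2M0+M1)/6=13/2
seg 1: a=5, c=M1/2=-9/2, d=(M2−M1)/(6·1)=3/2, b=Δ1−h1·(2M1+M2)/6=-7
t_q=3/2 → seg 0, τ=3/2; S=-1+13/2·τ+0·τ²+-1/2·τ³=113/16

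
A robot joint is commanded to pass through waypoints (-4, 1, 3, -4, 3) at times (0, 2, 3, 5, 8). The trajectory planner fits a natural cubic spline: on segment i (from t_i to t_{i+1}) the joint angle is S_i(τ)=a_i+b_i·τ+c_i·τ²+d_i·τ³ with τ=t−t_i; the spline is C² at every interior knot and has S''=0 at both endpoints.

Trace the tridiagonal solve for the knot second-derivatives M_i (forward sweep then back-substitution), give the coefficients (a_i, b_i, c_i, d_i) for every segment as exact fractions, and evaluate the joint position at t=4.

Δ: Δ0=5/2, Δ1=2, Δ2=-7/2, Δ3=7/3
row 1: diag=6, rhs=-3; c'=1/6, d'=-1/2
row 2: denom=6−1·1/6=35/6; d'=(-33−1·-1/2)/(35/6)=-39/7
row 3: denom=10−2·12/35=326/35; d'=(35−2·-39/7)/(326/35)=1615/326
back: M3=1615/326
back: M2=-39/7−12/35·1615/326=-1185/163
back: M1=-1/2−1/6·-1185/163=116/163
M: M0=0, M1=116/163, M2=-1185/163, M3=1615/326, M4=0
seg 0: a=-4, c=M0/2=0, d=(M1−M0)/(6·2)=29/489, b=Δ0−h0·(2M0+M1)/6=2213/978
seg 1: a=1, c=M1/2=58/163, d=(M2−M1)/(6·1)=-1301/978, b=Δ1−h1·(2M1+M2)/6=2909/978
seg 2: a=3, c=M2/2=-1185/326, d=(M3−M2)/(6·2)=3985/3912, b=Δ2−h2·(2M2+M3)/6=-149/489
seg 3: a=-4, c=M3/2=1615/652, d=(M4−M3)/(6·3)=-1615/5868, b=Δ3−h3·(2M3+M4)/6=-2563/978
t_q=4 → seg 2, τ=1; S=3+-149/489·τ+-1185/326·τ²+3985/3912·τ³=103/1304

  seg 0: a=-4 b=2213/978 c=0 d=29/489
  seg 1: a=1 b=2909/978 c=58/163 d=-1301/978
  seg 2: a=3 b=-149/489 c=-1185/326 d=3985/3912
  seg 3: a=-4 b=-2563/978 c=1615/652 d=-1615/5868
S(4) = 103/1304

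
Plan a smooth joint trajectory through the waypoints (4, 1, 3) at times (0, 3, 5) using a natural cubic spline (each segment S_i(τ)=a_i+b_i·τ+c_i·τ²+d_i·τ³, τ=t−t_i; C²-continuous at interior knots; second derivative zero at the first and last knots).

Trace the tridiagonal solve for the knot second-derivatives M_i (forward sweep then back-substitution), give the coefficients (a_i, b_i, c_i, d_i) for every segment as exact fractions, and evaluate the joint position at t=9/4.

Δ: Δ0=-1, Δ1=1
row 1: diag=10, rhs=12; c'=1/5, d'=6/5
back: M1=6/5
M: M0=0, M1=6/5, M2=0
seg 0: a=4, c=M0/2=0, d=(M1−M0)/(6·3)=1/15, b=Δ0−h0·(2M0+M1)/6=-8/5
seg 1: a=1, c=M1/2=3/5, d=(M2−M1)/(6·2)=-1/10, b=Δ1−h1·(2M1+M2)/6=1/5
t_q=9/4 → seg 0, τ=9/4; S=4+-8/5·τ+0·τ²+1/15·τ³=371/320

  seg 0: a=4 b=-8/5 c=0 d=1/15
  seg 1: a=1 b=1/5 c=3/5 d=-1/10
S(9/4) = 371/320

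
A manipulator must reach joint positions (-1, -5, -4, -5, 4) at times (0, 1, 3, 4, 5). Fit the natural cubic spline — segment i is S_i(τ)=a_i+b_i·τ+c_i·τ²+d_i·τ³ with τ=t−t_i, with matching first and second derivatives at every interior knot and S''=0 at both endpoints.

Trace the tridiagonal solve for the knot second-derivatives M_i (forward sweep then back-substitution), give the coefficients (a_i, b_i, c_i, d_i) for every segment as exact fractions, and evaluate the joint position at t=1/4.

  seg 0: a=-1 b=-1247/244 c=0 d=271/244
  seg 1: a=-5 b=-217/122 c=813/244 d=-535/488
  seg 2: a=-4 b=-98/61 c=-198/61 d=235/61
  seg 3: a=-5 b=211/61 c=507/61 d=-169/61
S(1/4) = -35297/15616

Δ: Δ0=-4, Δ1=1/2, Δ2=-1, Δ3=9
row 1: diag=6, rhs=27; c'=1/3, d'=9/2
row 2: denom=6−2·1/3=16/3; d'=(-9−2·9/2)/(16/3)=-27/8
row 3: denom=4−1·3/16=61/16; d'=(60−1·-27/8)/(61/16)=1014/61
back: M3=1014/61
back: M2=-27/8−3/16·1014/61=-396/61
back: M1=9/2−1/3·-396/61=813/122
M: M0=0, M1=813/122, M2=-396/61, M3=1014/61, M4=0
seg 0: a=-1, c=M0/2=0, d=(M1−M0)/(6·1)=271/244, b=Δ0−h0·(2M0+M1)/6=-1247/244
seg 1: a=-5, c=M1/2=813/244, d=(M2−M1)/(6·2)=-535/488, b=Δ1−h1·(2M1+M2)/6=-217/122
seg 2: a=-4, c=M2/2=-198/61, d=(M3−M2)/(6·1)=235/61, b=Δ2−h2·(2M2+M3)/6=-98/61
seg 3: a=-5, c=M3/2=507/61, d=(M4−M3)/(6·1)=-169/61, b=Δ3−h3·(2M3+M4)/6=211/61
t_q=1/4 → seg 0, τ=1/4; S=-1+-1247/244·τ+0·τ²+271/244·τ³=-35297/15616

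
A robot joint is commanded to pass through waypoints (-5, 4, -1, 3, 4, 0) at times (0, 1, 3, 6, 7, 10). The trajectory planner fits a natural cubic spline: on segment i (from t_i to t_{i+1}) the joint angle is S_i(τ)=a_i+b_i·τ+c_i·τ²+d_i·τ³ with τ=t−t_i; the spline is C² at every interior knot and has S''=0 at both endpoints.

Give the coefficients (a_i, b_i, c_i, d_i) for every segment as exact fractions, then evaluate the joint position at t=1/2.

  seg 0: a=-5 b=17383/1548 c=0 d=-3451/1548
  seg 1: a=4 b=3515/774 c=-3451/516 d=4903/3096
  seg 2: a=-1 b=-1241/387 c=121/43 d=-1510/3483
  seg 3: a=3 b=763/387 c=-421/387 d=5/43
  seg 4: a=4 b=56/387 c=-286/387 d=286/3483
S(1/2) = 1387/4128

Δ: Δ0=9, Δ1=-5/2, Δ2=4/3, Δ3=1, Δ4=-4/3
row 1: diag=6, rhs=-69; c'=1/3, d'=-23/2
row 2: denom=10−2·1/3=28/3; d'=(23−2·-23/2)/(28/3)=69/14
row 3: denom=8−3·9/28=197/28; d'=(-2−3·69/14)/(197/28)=-470/197
row 4: denom=8−1·28/197=1548/197; d'=(-14−1·-470/197)/(1548/197)=-572/387
back: M4=-572/387
back: M3=-470/197−28/197·-572/387=-842/387
back: M2=69/14−9/28·-842/387=242/43
back: M1=-23/2−1/3·242/43=-3451/258
M: M0=0, M1=-3451/258, M2=242/43, M3=-842/387, M4=-572/387, M5=0
seg 0: a=-5, c=M0/2=0, d=(M1−M0)/(6·1)=-3451/1548, b=Δ0−h0·(2M0+M1)/6=17383/1548
seg 1: a=4, c=M1/2=-3451/516, d=(M2−M1)/(6·2)=4903/3096, b=Δ1−h1·(2M1+M2)/6=3515/774
seg 2: a=-1, c=M2/2=121/43, d=(M3−M2)/(6·3)=-1510/3483, b=Δ2−h2·(2M2+M3)/6=-1241/387
seg 3: a=3, c=M3/2=-421/387, d=(M4−M3)/(6·1)=5/43, b=Δ3−h3·(2M3+M4)/6=763/387
seg 4: a=4, c=M4/2=-286/387, d=(M5−M4)/(6·3)=286/3483, b=Δ4−h4·(2M4+M5)/6=56/387
t_q=1/2 → seg 0, τ=1/2; S=-5+17383/1548·τ+0·τ²+-3451/1548·τ³=1387/4128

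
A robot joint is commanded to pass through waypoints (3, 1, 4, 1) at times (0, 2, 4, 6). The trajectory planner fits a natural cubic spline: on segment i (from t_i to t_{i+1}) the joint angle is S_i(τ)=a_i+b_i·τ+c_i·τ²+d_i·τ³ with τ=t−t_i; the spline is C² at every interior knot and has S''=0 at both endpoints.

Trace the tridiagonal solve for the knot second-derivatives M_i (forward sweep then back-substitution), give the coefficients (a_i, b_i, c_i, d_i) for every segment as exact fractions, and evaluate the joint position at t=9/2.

Δ: Δ0=-1, Δ1=3/2, Δ2=-3/2
row 1: diag=8, rhs=15; c'=1/4, d'=15/8
row 2: denom=8−2·1/4=15/2; d'=(-18−2·15/8)/(15/2)=-29/10
back: M2=-29/10
back: M1=15/8−1/4·-29/10=13/5
M: M0=0, M1=13/5, M2=-29/10, M3=0
seg 0: a=3, c=M0/2=0, d=(M1−M0)/(6·2)=13/60, b=Δ0−h0·(2M0+M1)/6=-28/15
seg 1: a=1, c=M1/2=13/10, d=(M2−M1)/(6·2)=-11/24, b=Δ1−h1·(2M1+M2)/6=11/15
seg 2: a=4, c=M2/2=-29/20, d=(M3−M2)/(6·2)=29/120, b=Δ2−h2·(2M2+M3)/6=13/30
t_q=9/2 → seg 2, τ=1/2; S=4+13/30·τ+-29/20·τ²+29/120·τ³=1243/320

  seg 0: a=3 b=-28/15 c=0 d=13/60
  seg 1: a=1 b=11/15 c=13/10 d=-11/24
  seg 2: a=4 b=13/30 c=-29/20 d=29/120
S(9/2) = 1243/320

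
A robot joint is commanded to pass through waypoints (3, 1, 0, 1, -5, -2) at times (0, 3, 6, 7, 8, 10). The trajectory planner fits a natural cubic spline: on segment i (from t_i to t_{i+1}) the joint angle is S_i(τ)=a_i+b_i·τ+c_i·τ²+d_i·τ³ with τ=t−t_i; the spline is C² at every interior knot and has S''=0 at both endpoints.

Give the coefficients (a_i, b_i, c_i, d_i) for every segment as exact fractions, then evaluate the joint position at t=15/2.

  seg 0: a=3 b=-495/1286 c=0 d=-1087/34722
  seg 1: a=1 b=-791/643 c=-1087/3858 d=6721/34722
  seg 2: a=0 b=2965/1286 c=939/643 d=-3557/1286
  seg 3: a=1 b=-1975/643 c=-8793/1286 d=5027/1286
  seg 4: a=-5 b=-6455/1286 c=3144/643 d=-524/643
S(15/2) = -18071/10288

Δ: Δ0=-2/3, Δ1=-1/3, Δ2=1, Δ3=-6, Δ4=3/2
row 1: diag=12, rhs=2; c'=1/4, d'=1/6
row 2: denom=8−3·1/4=29/4; d'=(8−3·1/6)/(29/4)=30/29
row 3: denom=4−1·4/29=112/29; d'=(-42−1·30/29)/(112/29)=-78/7
row 4: denom=6−1·29/112=643/112; d'=(45−1·-78/7)/(643/112)=6288/643
back: M4=6288/643
back: M3=-78/7−29/112·6288/643=-8793/643
back: M2=30/29−4/29·-8793/643=1878/643
back: M1=1/6−1/4·1878/643=-1087/1929
M: M0=0, M1=-1087/1929, M2=1878/643, M3=-8793/643, M4=6288/643, M5=0
seg 0: a=3, c=M0/2=0, d=(M1−M0)/(6·3)=-1087/34722, b=Δ0−h0·(2M0+M1)/6=-495/1286
seg 1: a=1, c=M1/2=-1087/3858, d=(M2−M1)/(6·3)=6721/34722, b=Δ1−h1·(2M1+M2)/6=-791/643
seg 2: a=0, c=M2/2=939/643, d=(M3−M2)/(6·1)=-3557/1286, b=Δ2−h2·(2M2+M3)/6=2965/1286
seg 3: a=1, c=M3/2=-8793/1286, d=(M4−M3)/(6·1)=5027/1286, b=Δ3−h3·(2M3+M4)/6=-1975/643
seg 4: a=-5, c=M4/2=3144/643, d=(M5−M4)/(6·2)=-524/643, b=Δ4−h4·(2M4+M5)/6=-6455/1286
t_q=15/2 → seg 3, τ=1/2; S=1+-1975/643·τ+-8793/1286·τ²+5027/1286·τ³=-18071/10288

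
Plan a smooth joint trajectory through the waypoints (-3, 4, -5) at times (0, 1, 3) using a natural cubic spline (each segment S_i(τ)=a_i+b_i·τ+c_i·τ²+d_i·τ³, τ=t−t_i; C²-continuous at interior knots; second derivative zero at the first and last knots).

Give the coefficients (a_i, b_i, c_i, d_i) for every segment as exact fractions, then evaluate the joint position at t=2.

  seg 0: a=-3 b=107/12 c=0 d=-23/12
  seg 1: a=4 b=19/6 c=-23/4 d=23/24
S(2) = 19/8

Δ: Δ0=7, Δ1=-9/2
row 1: diag=6, rhs=-69; c'=1/3, d'=-23/2
back: M1=-23/2
M: M0=0, M1=-23/2, M2=0
seg 0: a=-3, c=M0/2=0, d=(M1−M0)/(6·1)=-23/12, b=Δ0−h0·(2M0+M1)/6=107/12
seg 1: a=4, c=M1/2=-23/4, d=(M2−M1)/(6·2)=23/24, b=Δ1−h1·(2M1+M2)/6=19/6
t_q=2 → seg 1, τ=1; S=4+19/6·τ+-23/4·τ²+23/24·τ³=19/8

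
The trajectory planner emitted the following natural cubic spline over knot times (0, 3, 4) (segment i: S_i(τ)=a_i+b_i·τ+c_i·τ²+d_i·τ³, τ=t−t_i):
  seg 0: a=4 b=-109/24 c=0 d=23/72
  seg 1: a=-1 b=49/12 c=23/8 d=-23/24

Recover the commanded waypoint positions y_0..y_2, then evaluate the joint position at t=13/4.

y_0=4 y_1=-1 y_2=5
S(13/4) = 95/512

y_0 = S_0(0) = a_0 = 4
y_1 = S_1(0) = a_1 = -1
y_2 = S_1(1) = 5
t_q=13/4 is in segment 1 (τ=1/4); S_1(τ)=95/512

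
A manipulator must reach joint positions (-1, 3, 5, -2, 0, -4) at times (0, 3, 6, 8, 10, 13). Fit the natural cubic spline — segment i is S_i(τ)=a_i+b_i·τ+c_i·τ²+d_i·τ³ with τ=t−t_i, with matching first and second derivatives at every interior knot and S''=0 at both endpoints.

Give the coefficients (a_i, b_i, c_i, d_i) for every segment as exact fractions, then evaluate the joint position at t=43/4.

Δ: Δ0=4/3, Δ1=2/3, Δ2=-7/2, Δ3=1, Δ4=-4/3
row 1: diag=12, rhs=-4; c'=1/4, d'=-1/3
row 2: denom=10−3·1/4=37/4; d'=(-25−3·-1/3)/(37/4)=-96/37
row 3: denom=8−2·8/37=280/37; d'=(27−2·-96/37)/(280/37)=1191/280
row 4: denom=10−2·37/140=663/70; d'=(-14−2·1191/280)/(663/70)=-3151/1326
back: M4=-3151/1326
back: M3=1191/280−37/140·-3151/1326=6473/1326
back: M2=-96/37−8/37·6473/1326=-2420/663
back: M1=-1/3−1/4·-2420/663=128/221
M: M0=0, M1=128/221, M2=-2420/663, M3=6473/1326, M4=-3151/1326, M5=0
seg 0: a=-1, c=M0/2=0, d=(M1−M0)/(6·3)=64/1989, b=Δ0−h0·(2M0+M1)/6=692/663
seg 1: a=3, c=M1/2=64/221, d=(M2−M1)/(6·3)=-1402/5967, b=Δ1−h1·(2M1+M2)/6=1268/663
seg 2: a=5, c=M2/2=-1210/663, d=(M3−M2)/(6·2)=1257/1768, b=Δ2−h2·(2M2+M3)/6=-1786/663
seg 3: a=-2, c=M3/2=6473/2652, d=(M4−M3)/(6·2)=-401/663, b=Δ3−h3·(2M3+M4)/6=-1939/1326
seg 4: a=0, c=M4/2=-3151/2652, d=(M5−M4)/(6·3)=3151/23868, b=Δ4−h4·(2M4+M5)/6=461/442
t_q=43/4 → seg 4, τ=3/4; S=0+461/442·τ+-3151/2652·τ²+3151/23868·τ³=9595/56576

  seg 0: a=-1 b=692/663 c=0 d=64/1989
  seg 1: a=3 b=1268/663 c=64/221 d=-1402/5967
  seg 2: a=5 b=-1786/663 c=-1210/663 d=1257/1768
  seg 3: a=-2 b=-1939/1326 c=6473/2652 d=-401/663
  seg 4: a=0 b=461/442 c=-3151/2652 d=3151/23868
S(43/4) = 9595/56576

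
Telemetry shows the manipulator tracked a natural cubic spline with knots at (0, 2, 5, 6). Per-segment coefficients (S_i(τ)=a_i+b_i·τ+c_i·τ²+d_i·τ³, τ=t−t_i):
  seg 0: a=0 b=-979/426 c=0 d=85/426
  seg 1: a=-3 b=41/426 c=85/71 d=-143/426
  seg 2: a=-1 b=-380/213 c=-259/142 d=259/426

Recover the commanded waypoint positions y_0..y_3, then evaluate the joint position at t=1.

y_0=0 y_1=-3 y_2=-1 y_3=-4
S(1) = -149/71

y_0 = S_0(0) = a_0 = 0
y_1 = S_1(0) = a_1 = -3
y_2 = S_2(0) = a_2 = -1
y_3 = S_2(1) = -4
t_q=1 is in segment 0 (τ=1); S_0(τ)=-149/71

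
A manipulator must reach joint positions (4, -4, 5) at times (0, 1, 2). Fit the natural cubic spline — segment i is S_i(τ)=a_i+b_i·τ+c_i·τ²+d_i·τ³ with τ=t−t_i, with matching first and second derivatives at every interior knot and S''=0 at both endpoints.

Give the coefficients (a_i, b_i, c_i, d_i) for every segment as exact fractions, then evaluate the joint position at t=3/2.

  seg 0: a=4 b=-49/4 c=0 d=17/4
  seg 1: a=-4 b=1/2 c=51/4 d=-17/4
S(3/2) = -35/32

Δ: Δ0=-8, Δ1=9
row 1: diag=4, rhs=102; c'=1/4, d'=51/2
back: M1=51/2
M: M0=0, M1=51/2, M2=0
seg 0: a=4, c=M0/2=0, d=(M1−M0)/(6·1)=17/4, b=Δ0−h0·(2M0+M1)/6=-49/4
seg 1: a=-4, c=M1/2=51/4, d=(M2−M1)/(6·1)=-17/4, b=Δ1−h1·(2M1+M2)/6=1/2
t_q=3/2 → seg 1, τ=1/2; S=-4+1/2·τ+51/4·τ²+-17/4·τ³=-35/32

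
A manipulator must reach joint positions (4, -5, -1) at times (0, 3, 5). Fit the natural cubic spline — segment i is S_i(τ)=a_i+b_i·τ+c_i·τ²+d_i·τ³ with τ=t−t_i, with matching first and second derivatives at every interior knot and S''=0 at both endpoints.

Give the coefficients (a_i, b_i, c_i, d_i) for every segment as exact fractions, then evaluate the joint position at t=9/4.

Δ: Δ0=-3, Δ1=2
row 1: diag=10, rhs=30; c'=1/5, d'=3
back: M1=3
M: M0=0, M1=3, M2=0
seg 0: a=4, c=M0/2=0, d=(M1−M0)/(6·3)=1/6, b=Δ0−h0·(2M0+M1)/6=-9/2
seg 1: a=-5, c=M1/2=3/2, d=(M2−M1)/(6·2)=-1/4, b=Δ1−h1·(2M1+M2)/6=0
t_q=9/4 → seg 0, τ=9/4; S=4+-9/2·τ+0·τ²+1/6·τ³=-541/128

  seg 0: a=4 b=-9/2 c=0 d=1/6
  seg 1: a=-5 b=0 c=3/2 d=-1/4
S(9/4) = -541/128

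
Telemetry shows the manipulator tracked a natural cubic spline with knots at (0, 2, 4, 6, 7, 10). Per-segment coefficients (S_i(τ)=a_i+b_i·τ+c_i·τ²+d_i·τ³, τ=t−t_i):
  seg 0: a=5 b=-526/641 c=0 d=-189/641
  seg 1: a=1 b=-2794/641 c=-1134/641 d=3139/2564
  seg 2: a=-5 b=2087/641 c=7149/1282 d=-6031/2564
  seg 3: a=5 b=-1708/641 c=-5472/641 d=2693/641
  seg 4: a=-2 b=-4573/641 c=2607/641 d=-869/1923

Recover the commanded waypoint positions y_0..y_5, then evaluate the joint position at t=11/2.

y_0=5 y_1=1 y_2=-5 y_3=5 y_4=-2 y_5=1
S(11/2) = 92143/20512

y_0 = S_0(0) = a_0 = 5
y_1 = S_1(0) = a_1 = 1
y_2 = S_2(0) = a_2 = -5
y_3 = S_3(0) = a_3 = 5
y_4 = S_4(0) = a_4 = -2
y_5 = S_4(3) = 1
t_q=11/2 is in segment 2 (τ=3/2); S_2(τ)=92143/20512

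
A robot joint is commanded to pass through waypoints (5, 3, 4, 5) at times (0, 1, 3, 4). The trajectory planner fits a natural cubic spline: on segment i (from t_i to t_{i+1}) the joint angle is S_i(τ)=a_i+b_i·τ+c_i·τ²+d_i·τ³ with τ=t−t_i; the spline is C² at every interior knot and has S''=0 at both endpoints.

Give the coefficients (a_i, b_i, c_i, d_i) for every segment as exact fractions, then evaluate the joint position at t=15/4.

  seg 0: a=5 b=-39/16 c=0 d=7/16
  seg 1: a=3 b=-9/8 c=21/16 d=-1/4
  seg 2: a=4 b=9/8 c=-3/16 d=1/16
S(15/4) = 4879/1024

Δ: Δ0=-2, Δ1=1/2, Δ2=1
row 1: diag=6, rhs=15; c'=1/3, d'=5/2
row 2: denom=6−2·1/3=16/3; d'=(3−2·5/2)/(16/3)=-3/8
back: M2=-3/8
back: M1=5/2−1/3·-3/8=21/8
M: M0=0, M1=21/8, M2=-3/8, M3=0
seg 0: a=5, c=M0/2=0, d=(M1−M0)/(6·1)=7/16, b=Δ0−h0·(2M0+M1)/6=-39/16
seg 1: a=3, c=M1/2=21/16, d=(M2−M1)/(6·2)=-1/4, b=Δ1−h1·(2M1+M2)/6=-9/8
seg 2: a=4, c=M2/2=-3/16, d=(M3−M2)/(6·1)=1/16, b=Δ2−h2·(2M2+M3)/6=9/8
t_q=15/4 → seg 2, τ=3/4; S=4+9/8·τ+-3/16·τ²+1/16·τ³=4879/1024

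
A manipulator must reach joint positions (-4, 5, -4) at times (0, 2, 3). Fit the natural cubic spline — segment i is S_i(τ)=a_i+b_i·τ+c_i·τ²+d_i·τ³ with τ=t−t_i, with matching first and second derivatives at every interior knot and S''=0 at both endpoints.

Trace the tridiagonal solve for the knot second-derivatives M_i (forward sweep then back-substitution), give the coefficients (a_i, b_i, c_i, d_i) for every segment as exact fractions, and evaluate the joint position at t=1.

  seg 0: a=-4 b=9 c=0 d=-9/8
  seg 1: a=5 b=-9/2 c=-27/4 d=9/4
S(1) = 31/8

Δ: Δ0=9/2, Δ1=-9
row 1: diag=6, rhs=-81; c'=1/6, d'=-27/2
back: M1=-27/2
M: M0=0, M1=-27/2, M2=0
seg 0: a=-4, c=M0/2=0, d=(M1−M0)/(6·2)=-9/8, b=Δ0−h0·(2M0+M1)/6=9
seg 1: a=5, c=M1/2=-27/4, d=(M2−M1)/(6·1)=9/4, b=Δ1−h1·(2M1+M2)/6=-9/2
t_q=1 → seg 0, τ=1; S=-4+9·τ+0·τ²+-9/8·τ³=31/8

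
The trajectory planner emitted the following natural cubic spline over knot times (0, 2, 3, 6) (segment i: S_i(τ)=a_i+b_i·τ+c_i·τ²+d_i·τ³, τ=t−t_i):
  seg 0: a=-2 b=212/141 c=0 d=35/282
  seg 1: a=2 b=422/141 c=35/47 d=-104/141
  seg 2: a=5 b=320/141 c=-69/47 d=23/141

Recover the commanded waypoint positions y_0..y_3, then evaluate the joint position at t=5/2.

y_0=-2 y_1=2 y_2=5 y_3=3
S(5/2) = 675/188

y_0 = S_0(0) = a_0 = -2
y_1 = S_1(0) = a_1 = 2
y_2 = S_2(0) = a_2 = 5
y_3 = S_2(3) = 3
t_q=5/2 is in segment 1 (τ=1/2); S_1(τ)=675/188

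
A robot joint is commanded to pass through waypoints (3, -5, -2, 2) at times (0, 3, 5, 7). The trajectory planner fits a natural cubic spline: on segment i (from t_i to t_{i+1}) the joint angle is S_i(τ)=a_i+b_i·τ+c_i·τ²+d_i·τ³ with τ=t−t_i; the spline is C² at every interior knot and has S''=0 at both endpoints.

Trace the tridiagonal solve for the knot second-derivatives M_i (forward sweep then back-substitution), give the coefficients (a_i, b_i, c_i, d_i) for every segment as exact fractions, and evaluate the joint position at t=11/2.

  seg 0: a=3 b=-899/228 c=0 d=97/684
  seg 1: a=-5 b=-13/114 c=97/76 d=-107/456
  seg 2: a=-2 b=124/57 c=-5/38 d=5/228
S(11/2) = -573/608

Δ: Δ0=-8/3, Δ1=3/2, Δ2=2
row 1: diag=10, rhs=25; c'=1/5, d'=5/2
row 2: denom=8−2·1/5=38/5; d'=(3−2·5/2)/(38/5)=-5/19
back: M2=-5/19
back: M1=5/2−1/5·-5/19=97/38
M: M0=0, M1=97/38, M2=-5/19, M3=0
seg 0: a=3, c=M0/2=0, d=(M1−M0)/(6·3)=97/684, b=Δ0−h0·(2M0+M1)/6=-899/228
seg 1: a=-5, c=M1/2=97/76, d=(M2−M1)/(6·2)=-107/456, b=Δ1−h1·(2M1+M2)/6=-13/114
seg 2: a=-2, c=M2/2=-5/38, d=(M3−M2)/(6·2)=5/228, b=Δ2−h2·(2M2+M3)/6=124/57
t_q=11/2 → seg 2, τ=1/2; S=-2+124/57·τ+-5/38·τ²+5/228·τ³=-573/608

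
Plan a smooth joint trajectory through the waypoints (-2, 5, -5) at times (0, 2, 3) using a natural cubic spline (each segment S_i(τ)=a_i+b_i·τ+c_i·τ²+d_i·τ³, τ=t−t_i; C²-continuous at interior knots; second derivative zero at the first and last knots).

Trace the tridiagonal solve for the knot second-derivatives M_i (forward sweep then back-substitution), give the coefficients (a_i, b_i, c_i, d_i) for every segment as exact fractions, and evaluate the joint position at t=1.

  seg 0: a=-2 b=8 c=0 d=-9/8
  seg 1: a=5 b=-11/2 c=-27/4 d=9/4
S(1) = 39/8

Δ: Δ0=7/2, Δ1=-10
row 1: diag=6, rhs=-81; c'=1/6, d'=-27/2
back: M1=-27/2
M: M0=0, M1=-27/2, M2=0
seg 0: a=-2, c=M0/2=0, d=(M1−M0)/(6·2)=-9/8, b=Δ0−h0·(2M0+M1)/6=8
seg 1: a=5, c=M1/2=-27/4, d=(M2−M1)/(6·1)=9/4, b=Δ1−h1·(2M1+M2)/6=-11/2
t_q=1 → seg 0, τ=1; S=-2+8·τ+0·τ²+-9/8·τ³=39/8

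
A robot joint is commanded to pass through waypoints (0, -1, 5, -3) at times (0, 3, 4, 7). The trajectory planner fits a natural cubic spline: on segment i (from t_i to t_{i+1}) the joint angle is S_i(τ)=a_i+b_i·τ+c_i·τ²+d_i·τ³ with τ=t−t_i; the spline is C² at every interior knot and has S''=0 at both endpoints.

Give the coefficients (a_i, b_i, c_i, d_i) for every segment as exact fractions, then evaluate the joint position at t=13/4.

Δ: Δ0=-1/3, Δ1=6, Δ2=-8/3
row 1: diag=8, rhs=38; c'=1/8, d'=19/4
row 2: denom=8−1·1/8=63/8; d'=(-52−1·19/4)/(63/8)=-454/63
back: M2=-454/63
back: M1=19/4−1/8·-454/63=356/63
M: M0=0, M1=356/63, M2=-454/63, M3=0
seg 0: a=0, c=M0/2=0, d=(M1−M0)/(6·3)=178/567, b=Δ0−h0·(2M0+M1)/6=-199/63
seg 1: a=-1, c=M1/2=178/63, d=(M2−M1)/(6·1)=-15/7, b=Δ1−h1·(2M1+M2)/6=335/63
seg 2: a=5, c=M2/2=-227/63, d=(M3−M2)/(6·3)=227/567, b=Δ2−h2·(2M2+M3)/6=286/63
t_q=13/4 → seg 1, τ=1/4; S=-1+335/63·τ+178/63·τ²+-15/7·τ³=635/1344

  seg 0: a=0 b=-199/63 c=0 d=178/567
  seg 1: a=-1 b=335/63 c=178/63 d=-15/7
  seg 2: a=5 b=286/63 c=-227/63 d=227/567
S(13/4) = 635/1344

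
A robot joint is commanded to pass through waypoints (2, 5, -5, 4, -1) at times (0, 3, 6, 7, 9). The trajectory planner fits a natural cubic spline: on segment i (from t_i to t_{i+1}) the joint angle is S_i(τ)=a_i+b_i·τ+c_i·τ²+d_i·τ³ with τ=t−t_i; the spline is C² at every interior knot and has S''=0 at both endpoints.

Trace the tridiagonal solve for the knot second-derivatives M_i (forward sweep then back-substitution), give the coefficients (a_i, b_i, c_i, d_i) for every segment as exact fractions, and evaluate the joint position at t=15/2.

  seg 0: a=2 b=3781/1020 c=0 d=-2761/9180
  seg 1: a=5 b=-2251/510 c=-2761/1020 d=1877/1836
  seg 2: a=-5 b=7087/1020 c=552/85 d=-4531/1020
  seg 3: a=4 b=3371/510 c=-2323/340 d=2323/2040
S(15/2) = 31221/5440

Δ: Δ0=1, Δ1=-10/3, Δ2=9, Δ3=-5/2
row 1: diag=12, rhs=-26; c'=1/4, d'=-13/6
row 2: denom=8−3·1/4=29/4; d'=(74−3·-13/6)/(29/4)=322/29
row 3: denom=6−1·4/29=170/29; d'=(-69−1·322/29)/(170/29)=-2323/170
back: M3=-2323/170
back: M2=322/29−4/29·-2323/170=1104/85
back: M1=-13/6−1/4·1104/85=-2761/510
M: M0=0, M1=-2761/510, M2=1104/85, M3=-2323/170, M4=0
seg 0: a=2, c=M0/2=0, d=(M1−M0)/(6·3)=-2761/9180, b=Δ0−h0·(2M0+M1)/6=3781/1020
seg 1: a=5, c=M1/2=-2761/1020, d=(M2−M1)/(6·3)=1877/1836, b=Δ1−h1·(2M1+M2)/6=-2251/510
seg 2: a=-5, c=M2/2=552/85, d=(M3−M2)/(6·1)=-4531/1020, b=Δ2−h2·(2M2+M3)/6=7087/1020
seg 3: a=4, c=M3/2=-2323/340, d=(M4−M3)/(6·2)=2323/2040, b=Δ3−h3·(2M3+M4)/6=3371/510
t_q=15/2 → seg 3, τ=1/2; S=4+3371/510·τ+-2323/340·τ²+2323/2040·τ³=31221/5440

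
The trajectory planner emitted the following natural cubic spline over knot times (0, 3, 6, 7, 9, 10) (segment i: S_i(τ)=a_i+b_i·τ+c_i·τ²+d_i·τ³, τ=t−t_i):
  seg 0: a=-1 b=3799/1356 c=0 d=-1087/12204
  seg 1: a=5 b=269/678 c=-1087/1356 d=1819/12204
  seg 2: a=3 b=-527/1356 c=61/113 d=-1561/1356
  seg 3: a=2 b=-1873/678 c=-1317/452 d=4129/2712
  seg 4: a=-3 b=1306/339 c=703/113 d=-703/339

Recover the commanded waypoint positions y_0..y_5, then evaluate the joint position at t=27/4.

y_0=-1 y_1=5 y_2=3 y_3=2 y_4=-3 y_5=5
S(27/4) = 73087/28928

y_0 = S_0(0) = a_0 = -1
y_1 = S_1(0) = a_1 = 5
y_2 = S_2(0) = a_2 = 3
y_3 = S_3(0) = a_3 = 2
y_4 = S_4(0) = a_4 = -3
y_5 = S_4(1) = 5
t_q=27/4 is in segment 2 (τ=3/4); S_2(τ)=73087/28928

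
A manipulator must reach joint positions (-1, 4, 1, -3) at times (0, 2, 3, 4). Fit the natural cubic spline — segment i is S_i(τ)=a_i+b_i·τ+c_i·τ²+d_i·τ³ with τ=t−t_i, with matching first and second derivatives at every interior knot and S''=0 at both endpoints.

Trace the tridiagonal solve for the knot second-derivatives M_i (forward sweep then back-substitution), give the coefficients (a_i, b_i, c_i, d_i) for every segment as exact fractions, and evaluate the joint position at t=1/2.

  seg 0: a=-1 b=199/46 c=0 d=-21/46
  seg 1: a=4 b=-53/46 c=-63/23 d=41/46
  seg 2: a=1 b=-91/23 c=-3/46 d=1/46
S(1/2) = 407/368

Δ: Δ0=5/2, Δ1=-3, Δ2=-4
row 1: diag=6, rhs=-33; c'=1/6, d'=-11/2
row 2: denom=4−1·1/6=23/6; d'=(-6−1·-11/2)/(23/6)=-3/23
back: M2=-3/23
back: M1=-11/2−1/6·-3/23=-126/23
M: M0=0, M1=-126/23, M2=-3/23, M3=0
seg 0: a=-1, c=M0/2=0, d=(M1−M0)/(6·2)=-21/46, b=Δ0−h0·(2M0+M1)/6=199/46
seg 1: a=4, c=M1/2=-63/23, d=(M2−M1)/(6·1)=41/46, b=Δ1−h1·(2M1+M2)/6=-53/46
seg 2: a=1, c=M2/2=-3/46, d=(M3−M2)/(6·1)=1/46, b=Δ2−h2·(2M2+M3)/6=-91/23
t_q=1/2 → seg 0, τ=1/2; S=-1+199/46·τ+0·τ²+-21/46·τ³=407/368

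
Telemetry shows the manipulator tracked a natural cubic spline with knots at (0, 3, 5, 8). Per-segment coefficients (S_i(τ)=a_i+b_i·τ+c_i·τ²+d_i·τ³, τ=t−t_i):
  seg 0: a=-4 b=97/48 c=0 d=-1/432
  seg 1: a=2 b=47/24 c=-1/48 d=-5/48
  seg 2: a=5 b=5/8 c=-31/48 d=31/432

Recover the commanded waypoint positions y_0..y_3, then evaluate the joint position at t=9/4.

y_0 = S_0(0) = a_0 = -4
y_1 = S_1(0) = a_1 = 2
y_2 = S_2(0) = a_2 = 5
y_3 = S_2(3) = 3
t_q=9/4 is in segment 0 (τ=9/4); S_0(τ)=533/1024

y_0=-4 y_1=2 y_2=5 y_3=3
S(9/4) = 533/1024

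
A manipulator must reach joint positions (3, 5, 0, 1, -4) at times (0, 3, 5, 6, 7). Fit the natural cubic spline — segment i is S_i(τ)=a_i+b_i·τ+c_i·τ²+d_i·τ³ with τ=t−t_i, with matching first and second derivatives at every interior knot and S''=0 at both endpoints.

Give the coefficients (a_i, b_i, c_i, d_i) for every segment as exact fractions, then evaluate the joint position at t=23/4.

  seg 0: a=3 b=2887/1284 c=0 d=-677/3852
  seg 1: a=5 b=-1603/642 c=-677/428 d=2029/2568
  seg 2: a=0 b=211/321 c=338/107 d=-904/321
  seg 3: a=1 b=-473/321 c=-566/107 d=566/321
S(23/4) = 463/428

Δ: Δ0=2/3, Δ1=-5/2, Δ2=1, Δ3=-5
row 1: diag=10, rhs=-19; c'=1/5, d'=-19/10
row 2: denom=6−2·1/5=28/5; d'=(21−2·-19/10)/(28/5)=31/7
row 3: denom=4−1·5/28=107/28; d'=(-36−1·31/7)/(107/28)=-1132/107
back: M3=-1132/107
back: M2=31/7−5/28·-1132/107=676/107
back: M1=-19/10−1/5·676/107=-677/214
M: M0=0, M1=-677/214, M2=676/107, M3=-1132/107, M4=0
seg 0: a=3, c=M0/2=0, d=(M1−M0)/(6·3)=-677/3852, b=Δ0−h0·(2M0+M1)/6=2887/1284
seg 1: a=5, c=M1/2=-677/428, d=(M2−M1)/(6·2)=2029/2568, b=Δ1−h1·(2M1+M2)/6=-1603/642
seg 2: a=0, c=M2/2=338/107, d=(M3−M2)/(6·1)=-904/321, b=Δ2−h2·(2M2+M3)/6=211/321
seg 3: a=1, c=M3/2=-566/107, d=(M4−M3)/(6·1)=566/321, b=Δ3−h3·(2M3+M4)/6=-473/321
t_q=23/4 → seg 2, τ=3/4; S=0+211/321·τ+338/107·τ²+-904/321·τ³=463/428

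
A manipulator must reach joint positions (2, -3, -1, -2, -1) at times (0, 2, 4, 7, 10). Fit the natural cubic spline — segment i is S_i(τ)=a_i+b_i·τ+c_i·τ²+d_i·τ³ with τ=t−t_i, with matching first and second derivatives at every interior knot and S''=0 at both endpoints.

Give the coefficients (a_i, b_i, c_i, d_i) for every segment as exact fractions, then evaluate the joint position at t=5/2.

Δ: Δ0=-5/2, Δ1=1, Δ2=-1/3, Δ3=1/3
row 1: diag=8, rhs=21; c'=1/4, d'=21/8
row 2: denom=10−2·1/4=19/2; d'=(-8−2·21/8)/(19/2)=-53/38
row 3: denom=12−3·6/19=210/19; d'=(4−3·-53/38)/(210/19)=311/420
back: M3=311/420
back: M2=-53/38−6/19·311/420=-57/35
back: M1=21/8−1/4·-57/35=849/280
M: M0=0, M1=849/280, M2=-57/35, M3=311/420, M4=0
seg 0: a=2, c=M0/2=0, d=(M1−M0)/(6·2)=283/1120, b=Δ0−h0·(2M0+M1)/6=-983/280
seg 1: a=-3, c=M1/2=849/560, d=(M2−M1)/(6·2)=-87/224, b=Δ1−h1·(2M1+M2)/6=-67/140
seg 2: a=-1, c=M2/2=-57/70, d=(M3−M2)/(6·3)=199/1512, b=Δ2−h2·(2M2+M3)/6=37/40
seg 3: a=-2, c=M3/2=311/840, d=(M4−M3)/(6·3)=-311/7560, b=Δ3−h3·(2M3+M4)/6=-57/140
t_q=5/2 → seg 1, τ=1/2; S=-3+-67/140·τ+849/560·τ²+-87/224·τ³=-26063/8960

  seg 0: a=2 b=-983/280 c=0 d=283/1120
  seg 1: a=-3 b=-67/140 c=849/560 d=-87/224
  seg 2: a=-1 b=37/40 c=-57/70 d=199/1512
  seg 3: a=-2 b=-57/140 c=311/840 d=-311/7560
S(5/2) = -26063/8960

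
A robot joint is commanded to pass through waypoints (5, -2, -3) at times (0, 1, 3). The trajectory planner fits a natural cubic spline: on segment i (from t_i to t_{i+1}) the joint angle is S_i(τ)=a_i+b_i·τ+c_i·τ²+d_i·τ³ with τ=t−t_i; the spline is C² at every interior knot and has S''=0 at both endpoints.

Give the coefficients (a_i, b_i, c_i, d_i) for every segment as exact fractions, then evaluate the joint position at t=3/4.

  seg 0: a=5 b=-97/12 c=0 d=13/12
  seg 1: a=-2 b=-29/6 c=13/4 d=-13/24
S(3/4) = -155/256

Δ: Δ0=-7, Δ1=-1/2
row 1: diag=6, rhs=39; c'=1/3, d'=13/2
back: M1=13/2
M: M0=0, M1=13/2, M2=0
seg 0: a=5, c=M0/2=0, d=(M1−M0)/(6·1)=13/12, b=Δ0−h0·(2M0+M1)/6=-97/12
seg 1: a=-2, c=M1/2=13/4, d=(M2−M1)/(6·2)=-13/24, b=Δ1−h1·(2M1+M2)/6=-29/6
t_q=3/4 → seg 0, τ=3/4; S=5+-97/12·τ+0·τ²+13/12·τ³=-155/256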